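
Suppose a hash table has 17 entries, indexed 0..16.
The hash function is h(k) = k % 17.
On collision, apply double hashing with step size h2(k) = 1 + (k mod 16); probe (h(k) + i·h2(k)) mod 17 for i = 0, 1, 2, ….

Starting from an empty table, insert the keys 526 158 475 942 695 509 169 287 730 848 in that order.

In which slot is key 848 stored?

Insert 526: h=16, slot 16 empty → index 16.
Insert 158: h=5, slot 5 empty → index 5.
Insert 475: h=16, h2=12, slot 16 occupied → index 11.
Insert 942: h=7, slot 7 empty → index 7.
Insert 695: h=15, slot 15 empty → index 15.
Insert 509: h=16, h2=14, slot 16 occupied → index 13.
Insert 169: h=16, h2=10, slot 16 occupied → index 9.
Insert 287: h=15, h2=16, slot 15 occupied → index 14.
Insert 730: h=16, h2=11, slot 16 occupied → index 10.
Insert 848: h=15, h2=1, slots 15,16 occupied → index 0.
Table: [848, ., ., ., ., 158, ., 942, ., 169, 730, 475, ., 509, 287, 695, 526]

0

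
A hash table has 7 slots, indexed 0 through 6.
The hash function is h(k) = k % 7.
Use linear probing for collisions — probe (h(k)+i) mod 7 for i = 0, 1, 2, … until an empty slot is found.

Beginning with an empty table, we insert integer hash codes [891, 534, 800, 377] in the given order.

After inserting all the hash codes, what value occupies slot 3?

891: h=2 => slot 2
534: h=2, probe 2,3 => slot 3
800: h=2, probe 2,3,4 => slot 4
377: h=6 => slot 6
Table: [—, —, 891, 534, 800, —, 377]

534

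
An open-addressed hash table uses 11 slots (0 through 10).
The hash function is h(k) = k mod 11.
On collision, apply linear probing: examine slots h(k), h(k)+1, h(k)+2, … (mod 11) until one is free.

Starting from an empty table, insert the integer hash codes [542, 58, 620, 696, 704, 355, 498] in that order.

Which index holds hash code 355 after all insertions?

542 hashes to 3; slot 3 is free => place at 3.
58 hashes to 3; 3 taken => place at 4.
620 hashes to 4; 4 taken => place at 5.
696 hashes to 3; 3,4,5 taken => place at 6.
704 hashes to 0; slot 0 is free => place at 0.
355 hashes to 3; 3,4,5,6 taken => place at 7.
498 hashes to 3; 3,4,5,6,7 taken => place at 8.
Table: [704, ∅, ∅, 542, 58, 620, 696, 355, 498, ∅, ∅]

7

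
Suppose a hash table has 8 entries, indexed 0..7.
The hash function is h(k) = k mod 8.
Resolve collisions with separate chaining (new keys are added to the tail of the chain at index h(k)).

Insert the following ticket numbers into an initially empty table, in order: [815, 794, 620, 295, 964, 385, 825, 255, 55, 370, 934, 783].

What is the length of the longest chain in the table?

5

815 → bucket 7
794 → bucket 2
620 → bucket 4
295 → bucket 7 (collision)
964 → bucket 4 (collision)
385 → bucket 1
825 → bucket 1 (collision)
255 → bucket 7 (collision)
55 → bucket 7 (collision)
370 → bucket 2 (collision)
934 → bucket 6
783 → bucket 7 (collision)
Final buckets:
0: _
1: 385 -> 825
2: 794 -> 370
3: _
4: 620 -> 964
5: _
6: 934
7: 815 -> 295 -> 255 -> 55 -> 783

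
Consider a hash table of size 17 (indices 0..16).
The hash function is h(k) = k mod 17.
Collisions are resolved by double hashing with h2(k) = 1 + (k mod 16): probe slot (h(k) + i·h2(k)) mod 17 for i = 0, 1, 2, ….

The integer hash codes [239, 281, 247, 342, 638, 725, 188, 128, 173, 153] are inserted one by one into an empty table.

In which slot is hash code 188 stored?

14

Insert 239: h=1, slot 1 empty => index 1.
Insert 281: h=9, slot 9 empty => index 9.
Insert 247: h=9, h2=8, slot 9 occupied => index 0.
Insert 342: h=2, slot 2 empty => index 2.
Insert 638: h=9, h2=15, slot 9 occupied => index 7.
Insert 725: h=11, slot 11 empty => index 11.
Insert 188: h=1, h2=13, slot 1 occupied => index 14.
Insert 128: h=9, h2=1, slot 9 occupied => index 10.
Insert 173: h=3, slot 3 empty => index 3.
Insert 153: h=0, h2=10, slots 0,10,3 occupied => index 13.
Table: [247, 239, 342, 173, ∅, ∅, ∅, 638, ∅, 281, 128, 725, ∅, 153, 188, ∅, ∅]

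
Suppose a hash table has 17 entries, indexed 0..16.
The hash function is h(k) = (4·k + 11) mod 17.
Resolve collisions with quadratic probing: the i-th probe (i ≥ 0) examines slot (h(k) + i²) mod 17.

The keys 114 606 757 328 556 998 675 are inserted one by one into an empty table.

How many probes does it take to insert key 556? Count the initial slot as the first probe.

2

Insert 114: h=8, slot 8 empty → index 8.
Insert 606: h=4, slot 4 empty → index 4.
Insert 757: h=13, slot 13 empty → index 13.
Insert 328: h=14, slot 14 empty → index 14.
Insert 556: h=8, slot 8 occupied → index 9.
Insert 998: h=8, slots 8,9 occupied → index 12.
Insert 675: h=8, slots 8,9,12 occupied → index 0.
Table: [675, ., ., ., 606, ., ., ., 114, 556, ., ., 998, 757, 328, ., .]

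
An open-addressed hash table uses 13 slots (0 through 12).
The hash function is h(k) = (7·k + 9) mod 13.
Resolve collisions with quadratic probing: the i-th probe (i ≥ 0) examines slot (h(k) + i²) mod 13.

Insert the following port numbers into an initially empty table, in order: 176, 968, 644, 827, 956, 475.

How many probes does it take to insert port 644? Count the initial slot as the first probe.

2

176 hashes to 6; slot 6 is free → place at 6.
968 hashes to 12; slot 12 is free → place at 12.
644 hashes to 6; 6 taken → place at 7.
827 hashes to 0; slot 0 is free → place at 0.
956 hashes to 6; 6,7 taken → place at 10.
475 hashes to 6; 6,7,10 taken → place at 2.
Table: [827, -, 475, -, -, -, 176, 644, -, -, 956, -, 968]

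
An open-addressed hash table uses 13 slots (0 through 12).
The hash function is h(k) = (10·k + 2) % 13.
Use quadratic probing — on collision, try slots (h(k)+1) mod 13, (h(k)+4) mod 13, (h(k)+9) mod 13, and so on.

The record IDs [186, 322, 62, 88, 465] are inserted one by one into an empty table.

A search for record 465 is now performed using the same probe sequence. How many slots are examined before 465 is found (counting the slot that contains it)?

4

186 hashes to 3; slot 3 is free -> place at 3.
322 hashes to 11; slot 11 is free -> place at 11.
62 hashes to 11; 11 taken -> place at 12.
88 hashes to 11; 11,12 taken -> place at 2.
465 hashes to 11; 11,12,2 taken -> place at 7.
Table: [—, —, 88, 186, —, —, —, 465, —, —, —, 322, 62]
Lookup 465: h=11, probe 11,12,2,7 → found at 7.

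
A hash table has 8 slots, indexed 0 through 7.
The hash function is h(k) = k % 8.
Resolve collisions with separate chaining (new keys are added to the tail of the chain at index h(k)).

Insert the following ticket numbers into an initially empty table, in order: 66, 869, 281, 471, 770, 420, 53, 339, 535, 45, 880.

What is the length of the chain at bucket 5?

66 → bucket 2
869 → bucket 5
281 → bucket 1
471 → bucket 7
770 → bucket 2 (collision)
420 → bucket 4
53 → bucket 5 (collision)
339 → bucket 3
535 → bucket 7 (collision)
45 → bucket 5 (collision)
880 → bucket 0
Final buckets:
0: 880
1: 281
2: 66 -> 770
3: 339
4: 420
5: 869 -> 53 -> 45
6: _
7: 471 -> 535

3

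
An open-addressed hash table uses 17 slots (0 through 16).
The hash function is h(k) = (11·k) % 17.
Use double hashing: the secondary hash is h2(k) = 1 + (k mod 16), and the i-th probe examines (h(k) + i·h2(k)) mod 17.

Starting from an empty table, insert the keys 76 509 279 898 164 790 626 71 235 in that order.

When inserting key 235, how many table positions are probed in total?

2

Insert 76: h=3, slot 3 empty → index 3.
Insert 509: h=6, slot 6 empty → index 6.
Insert 279: h=9, slot 9 empty → index 9.
Insert 898: h=1, slot 1 empty → index 1.
Insert 164: h=2, slot 2 empty → index 2.
Insert 790: h=3, h2=7, slot 3 occupied → index 10.
Insert 626: h=1, h2=3, slot 1 occupied → index 4.
Insert 71: h=16, slot 16 empty → index 16.
Insert 235: h=1, h2=12, slot 1 occupied → index 13.
Table: [., 898, 164, 76, 626, ., 509, ., ., 279, 790, ., ., 235, ., ., 71]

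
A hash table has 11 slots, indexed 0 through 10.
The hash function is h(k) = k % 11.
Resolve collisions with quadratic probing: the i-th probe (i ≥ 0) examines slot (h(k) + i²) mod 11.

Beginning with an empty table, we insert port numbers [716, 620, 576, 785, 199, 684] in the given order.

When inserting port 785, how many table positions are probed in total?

716 hashes to 1; slot 1 is free → place at 1.
620 hashes to 4; slot 4 is free → place at 4.
576 hashes to 4; 4 taken → place at 5.
785 hashes to 4; 4,5 taken → place at 8.
199 hashes to 1; 1 taken → place at 2.
684 hashes to 2; 2 taken → place at 3.
Table: [-, 716, 199, 684, 620, 576, -, -, 785, -, -]

3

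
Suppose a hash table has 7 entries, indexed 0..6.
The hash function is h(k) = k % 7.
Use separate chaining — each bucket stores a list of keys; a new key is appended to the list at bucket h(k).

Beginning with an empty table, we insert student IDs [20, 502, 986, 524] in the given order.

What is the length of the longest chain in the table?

Insert 20: h=6, bucket 6 empty → new chain.
Insert 502: h=5, bucket 5 empty → new chain.
Insert 986: h=6, bucket 6 nonempty → append to chain.
Insert 524: h=6, bucket 6 nonempty → append to chain.
Final buckets:
0: ∅
1: ∅
2: ∅
3: ∅
4: ∅
5: 502
6: 20 -> 986 -> 524

3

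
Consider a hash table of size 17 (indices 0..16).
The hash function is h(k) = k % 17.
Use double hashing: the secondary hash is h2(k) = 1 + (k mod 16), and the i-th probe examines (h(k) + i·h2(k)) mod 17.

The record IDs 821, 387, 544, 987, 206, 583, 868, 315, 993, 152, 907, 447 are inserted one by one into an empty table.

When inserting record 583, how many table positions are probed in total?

3

821 hashes to 5; slot 5 is free -> place at 5.
387 hashes to 13; slot 13 is free -> place at 13.
544 hashes to 0; slot 0 is free -> place at 0.
987 hashes to 1; slot 1 is free -> place at 1.
206 hashes to 2; slot 2 is free -> place at 2.
583 hashes to 5, h2=8; 5,13 taken -> place at 4.
868 hashes to 1, h2=5; 1 taken -> place at 6.
315 hashes to 9; slot 9 is free -> place at 9.
993 hashes to 7; slot 7 is free -> place at 7.
152 hashes to 16; slot 16 is free -> place at 16.
907 hashes to 6, h2=12; 6,1,13 taken -> place at 8.
447 hashes to 5, h2=16; 5,4 taken -> place at 3.
Table: [544, 987, 206, 447, 583, 821, 868, 993, 907, 315, -, -, -, 387, -, -, 152]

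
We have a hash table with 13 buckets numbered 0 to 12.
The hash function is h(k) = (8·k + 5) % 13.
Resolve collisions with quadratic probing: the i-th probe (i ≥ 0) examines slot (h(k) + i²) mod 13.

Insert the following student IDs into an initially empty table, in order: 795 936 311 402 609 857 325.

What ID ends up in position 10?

311

795 hashes to 8; slot 8 is free => place at 8.
936 hashes to 5; slot 5 is free => place at 5.
311 hashes to 10; slot 10 is free => place at 10.
402 hashes to 10; 10 taken => place at 11.
609 hashes to 2; slot 2 is free => place at 2.
857 hashes to 10; 10,11 taken => place at 1.
325 hashes to 5; 5 taken => place at 6.
Table: [∅, 857, 609, ∅, ∅, 936, 325, ∅, 795, ∅, 311, 402, ∅]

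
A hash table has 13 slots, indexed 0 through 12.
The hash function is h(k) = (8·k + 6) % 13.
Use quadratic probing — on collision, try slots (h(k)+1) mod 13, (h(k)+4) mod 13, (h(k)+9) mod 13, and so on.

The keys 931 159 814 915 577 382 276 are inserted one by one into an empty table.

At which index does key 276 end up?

931: h=5 → slot 5
159: h=4 → slot 4
814: h=5, probe 5,6 → slot 6
915: h=7 → slot 7
577: h=7, probe 7,8 → slot 8
382: h=7, probe 7,8,11 → slot 11
276: h=4, probe 4,5,8,0 → slot 0
Table: [276, -, -, -, 159, 931, 814, 915, 577, -, -, 382, -]

0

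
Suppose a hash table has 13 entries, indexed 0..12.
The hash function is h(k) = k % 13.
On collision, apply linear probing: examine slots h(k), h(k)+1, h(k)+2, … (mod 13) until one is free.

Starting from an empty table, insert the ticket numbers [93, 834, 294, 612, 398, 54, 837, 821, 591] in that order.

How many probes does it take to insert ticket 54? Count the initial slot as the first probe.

Insert 93: h=2, slot 2 empty => index 2.
Insert 834: h=2, slot 2 occupied => index 3.
Insert 294: h=8, slot 8 empty => index 8.
Insert 612: h=1, slot 1 empty => index 1.
Insert 398: h=8, slot 8 occupied => index 9.
Insert 54: h=2, slots 2,3 occupied => index 4.
Insert 837: h=5, slot 5 empty => index 5.
Insert 821: h=2, slots 2,3,4,5 occupied => index 6.
Insert 591: h=6, slot 6 occupied => index 7.
Table: [—, 612, 93, 834, 54, 837, 821, 591, 294, 398, —, —, —]

3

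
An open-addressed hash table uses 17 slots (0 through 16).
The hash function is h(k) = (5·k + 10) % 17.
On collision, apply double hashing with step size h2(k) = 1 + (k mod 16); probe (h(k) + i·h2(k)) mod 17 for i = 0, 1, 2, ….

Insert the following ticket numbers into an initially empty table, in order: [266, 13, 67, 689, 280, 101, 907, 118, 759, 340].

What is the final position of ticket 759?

Insert 266: h=14, slot 14 empty => index 14.
Insert 13: h=7, slot 7 empty => index 7.
Insert 67: h=5, slot 5 empty => index 5.
Insert 689: h=4, slot 4 empty => index 4.
Insert 280: h=16, slot 16 empty => index 16.
Insert 101: h=5, h2=6, slot 5 occupied => index 11.
Insert 907: h=6, slot 6 empty => index 6.
Insert 118: h=5, h2=7, slot 5 occupied => index 12.
Insert 759: h=14, h2=8, slots 14,5 occupied => index 13.
Insert 340: h=10, slot 10 empty => index 10.
Table: [—, —, —, —, 689, 67, 907, 13, —, —, 340, 101, 118, 759, 266, —, 280]

13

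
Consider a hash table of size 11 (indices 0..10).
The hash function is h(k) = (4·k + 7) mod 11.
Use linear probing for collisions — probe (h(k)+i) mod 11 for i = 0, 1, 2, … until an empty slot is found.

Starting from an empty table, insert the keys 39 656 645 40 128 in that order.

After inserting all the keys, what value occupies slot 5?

Insert 39: h=9, slot 9 empty -> index 9.
Insert 656: h=2, slot 2 empty -> index 2.
Insert 645: h=2, slot 2 occupied -> index 3.
Insert 40: h=2, slots 2,3 occupied -> index 4.
Insert 128: h=2, slots 2,3,4 occupied -> index 5.
Table: [—, —, 656, 645, 40, 128, —, —, —, 39, —]

128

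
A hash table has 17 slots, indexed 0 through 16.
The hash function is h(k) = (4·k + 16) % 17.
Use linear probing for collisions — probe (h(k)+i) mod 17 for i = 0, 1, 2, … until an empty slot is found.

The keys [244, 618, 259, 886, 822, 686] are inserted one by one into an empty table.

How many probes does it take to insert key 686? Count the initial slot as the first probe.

5

244: h=6 => slot 6
618: h=6, probe 6,7 => slot 7
259: h=15 => slot 15
886: h=7, probe 7,8 => slot 8
822: h=6, probe 6,7,8,9 => slot 9
686: h=6, probe 6,7,8,9,10 => slot 10
Table: [∅, ∅, ∅, ∅, ∅, ∅, 244, 618, 886, 822, 686, ∅, ∅, ∅, ∅, 259, ∅]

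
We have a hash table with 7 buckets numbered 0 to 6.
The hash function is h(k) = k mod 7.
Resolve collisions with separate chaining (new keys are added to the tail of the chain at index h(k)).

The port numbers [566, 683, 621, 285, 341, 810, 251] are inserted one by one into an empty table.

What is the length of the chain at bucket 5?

566 -> bucket 6
683 -> bucket 4
621 -> bucket 5
285 -> bucket 5 (collision)
341 -> bucket 5 (collision)
810 -> bucket 5 (collision)
251 -> bucket 6 (collision)
Final buckets:
0: -
1: -
2: -
3: -
4: 683
5: 621 -> 285 -> 341 -> 810
6: 566 -> 251

4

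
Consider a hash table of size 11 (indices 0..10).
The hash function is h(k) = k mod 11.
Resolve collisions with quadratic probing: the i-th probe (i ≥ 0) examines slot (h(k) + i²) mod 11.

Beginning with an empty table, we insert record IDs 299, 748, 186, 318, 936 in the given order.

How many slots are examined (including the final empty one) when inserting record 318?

3

299: h=2 => slot 2
748: h=0 => slot 0
186: h=10 => slot 10
318: h=10, probe 10,0,3 => slot 3
936: h=1 => slot 1
Table: [748, 936, 299, 318, ∅, ∅, ∅, ∅, ∅, ∅, 186]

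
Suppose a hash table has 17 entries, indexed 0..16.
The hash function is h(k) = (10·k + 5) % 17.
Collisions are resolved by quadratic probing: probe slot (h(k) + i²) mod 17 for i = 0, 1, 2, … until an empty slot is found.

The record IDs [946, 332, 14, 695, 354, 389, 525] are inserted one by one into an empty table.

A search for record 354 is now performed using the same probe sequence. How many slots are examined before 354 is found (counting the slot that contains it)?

946 hashes to 13; slot 13 is free -> place at 13.
332 hashes to 10; slot 10 is free -> place at 10.
14 hashes to 9; slot 9 is free -> place at 9.
695 hashes to 2; slot 2 is free -> place at 2.
354 hashes to 9; 9,10,13 taken -> place at 1.
389 hashes to 2; 2 taken -> place at 3.
525 hashes to 2; 2,3 taken -> place at 6.
Table: [., 354, 695, 389, ., ., 525, ., ., 14, 332, ., ., 946, ., ., .]
Lookup 354: h=9, probe 9,10,13,1 → found at 1.

4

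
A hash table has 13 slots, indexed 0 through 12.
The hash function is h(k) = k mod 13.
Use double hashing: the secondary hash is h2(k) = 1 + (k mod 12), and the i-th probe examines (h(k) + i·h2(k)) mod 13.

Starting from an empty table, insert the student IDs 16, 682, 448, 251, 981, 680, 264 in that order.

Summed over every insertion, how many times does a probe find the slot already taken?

16: h=3 → slot 3
682: h=6 → slot 6
448: h=6, h2=5, probe 6,11 → slot 11
251: h=4 → slot 4
981: h=6, h2=10, probe 6,3,0 → slot 0
680: h=4, h2=9, probe 4,0,9 → slot 9
264: h=4, h2=1, probe 4,5 → slot 5
Table: [981, —, —, 16, 251, 264, 682, —, —, 680, —, 448, —]

6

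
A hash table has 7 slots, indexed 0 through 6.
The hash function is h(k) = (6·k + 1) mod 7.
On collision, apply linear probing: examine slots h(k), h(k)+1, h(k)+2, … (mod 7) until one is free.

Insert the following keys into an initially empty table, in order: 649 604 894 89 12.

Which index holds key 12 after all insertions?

0

Insert 649: h=3, slot 3 empty → index 3.
Insert 604: h=6, slot 6 empty → index 6.
Insert 894: h=3, slot 3 occupied → index 4.
Insert 89: h=3, slots 3,4 occupied → index 5.
Insert 12: h=3, slots 3,4,5,6 occupied → index 0.
Table: [12, ∅, ∅, 649, 894, 89, 604]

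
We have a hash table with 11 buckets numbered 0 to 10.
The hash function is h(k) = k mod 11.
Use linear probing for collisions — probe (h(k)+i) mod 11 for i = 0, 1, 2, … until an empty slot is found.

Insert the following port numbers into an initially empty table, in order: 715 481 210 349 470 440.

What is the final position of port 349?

715: h=0 → slot 0
481: h=8 → slot 8
210: h=1 → slot 1
349: h=8, probe 8,9 → slot 9
470: h=8, probe 8,9,10 → slot 10
440: h=0, probe 0,1,2 → slot 2
Table: [715, 210, 440, ., ., ., ., ., 481, 349, 470]

9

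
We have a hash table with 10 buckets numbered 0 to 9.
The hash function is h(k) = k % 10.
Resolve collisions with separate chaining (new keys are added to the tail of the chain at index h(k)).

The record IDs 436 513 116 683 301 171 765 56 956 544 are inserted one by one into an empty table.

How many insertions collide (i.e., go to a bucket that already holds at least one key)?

5

Insert 436: h=6, bucket 6 empty -> new chain.
Insert 513: h=3, bucket 3 empty -> new chain.
Insert 116: h=6, bucket 6 nonempty -> append to chain.
Insert 683: h=3, bucket 3 nonempty -> append to chain.
Insert 301: h=1, bucket 1 empty -> new chain.
Insert 171: h=1, bucket 1 nonempty -> append to chain.
Insert 765: h=5, bucket 5 empty -> new chain.
Insert 56: h=6, bucket 6 nonempty -> append to chain.
Insert 956: h=6, bucket 6 nonempty -> append to chain.
Insert 544: h=4, bucket 4 empty -> new chain.
Final buckets:
0: —
1: 301 -> 171
2: —
3: 513 -> 683
4: 544
5: 765
6: 436 -> 116 -> 56 -> 956
7: —
8: —
9: —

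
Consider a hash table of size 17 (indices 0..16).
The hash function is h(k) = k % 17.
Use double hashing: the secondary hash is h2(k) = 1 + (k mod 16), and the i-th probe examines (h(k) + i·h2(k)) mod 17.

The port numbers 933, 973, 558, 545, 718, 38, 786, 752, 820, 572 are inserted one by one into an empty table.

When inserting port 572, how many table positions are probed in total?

3

933 hashes to 15; slot 15 is free => place at 15.
973 hashes to 4; slot 4 is free => place at 4.
558 hashes to 14; slot 14 is free => place at 14.
545 hashes to 1; slot 1 is free => place at 1.
718 hashes to 4, h2=15; 4 taken => place at 2.
38 hashes to 4, h2=7; 4 taken => place at 11.
786 hashes to 4, h2=3; 4 taken => place at 7.
752 hashes to 4, h2=1; 4 taken => place at 5.
820 hashes to 4, h2=5; 4 taken => place at 9.
572 hashes to 11, h2=13; 11,7 taken => place at 3.
Table: [—, 545, 718, 572, 973, 752, —, 786, —, 820, —, 38, —, —, 558, 933, —]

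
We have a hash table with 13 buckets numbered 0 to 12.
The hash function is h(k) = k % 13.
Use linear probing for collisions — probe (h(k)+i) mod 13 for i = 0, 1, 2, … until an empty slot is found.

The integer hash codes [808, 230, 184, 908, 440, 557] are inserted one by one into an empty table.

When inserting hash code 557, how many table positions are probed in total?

808 hashes to 2; slot 2 is free → place at 2.
230 hashes to 9; slot 9 is free → place at 9.
184 hashes to 2; 2 taken → place at 3.
908 hashes to 11; slot 11 is free → place at 11.
440 hashes to 11; 11 taken → place at 12.
557 hashes to 11; 11,12 taken → place at 0.
Table: [557, ∅, 808, 184, ∅, ∅, ∅, ∅, ∅, 230, ∅, 908, 440]

3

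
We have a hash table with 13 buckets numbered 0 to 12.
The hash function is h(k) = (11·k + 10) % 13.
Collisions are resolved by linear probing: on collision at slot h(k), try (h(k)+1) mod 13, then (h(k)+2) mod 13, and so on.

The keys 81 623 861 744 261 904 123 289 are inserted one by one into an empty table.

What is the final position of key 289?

7

Insert 81: h=4, slot 4 empty => index 4.
Insert 623: h=12, slot 12 empty => index 12.
Insert 861: h=4, slot 4 occupied => index 5.
Insert 744: h=4, slots 4,5 occupied => index 6.
Insert 261: h=8, slot 8 empty => index 8.
Insert 904: h=9, slot 9 empty => index 9.
Insert 123: h=11, slot 11 empty => index 11.
Insert 289: h=4, slots 4,5,6 occupied => index 7.
Table: [_, _, _, _, 81, 861, 744, 289, 261, 904, _, 123, 623]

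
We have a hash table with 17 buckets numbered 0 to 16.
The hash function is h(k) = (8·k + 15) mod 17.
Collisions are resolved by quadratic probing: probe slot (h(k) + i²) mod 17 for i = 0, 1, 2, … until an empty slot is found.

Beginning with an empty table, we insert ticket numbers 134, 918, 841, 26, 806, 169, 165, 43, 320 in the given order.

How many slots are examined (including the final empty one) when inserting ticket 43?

3

134 hashes to 16; slot 16 is free → place at 16.
918 hashes to 15; slot 15 is free → place at 15.
841 hashes to 11; slot 11 is free → place at 11.
26 hashes to 2; slot 2 is free → place at 2.
806 hashes to 3; slot 3 is free → place at 3.
169 hashes to 7; slot 7 is free → place at 7.
165 hashes to 9; slot 9 is free → place at 9.
43 hashes to 2; 2,3 taken → place at 6.
320 hashes to 8; slot 8 is free → place at 8.
Table: [—, —, 26, 806, —, —, 43, 169, 320, 165, —, 841, —, —, —, 918, 134]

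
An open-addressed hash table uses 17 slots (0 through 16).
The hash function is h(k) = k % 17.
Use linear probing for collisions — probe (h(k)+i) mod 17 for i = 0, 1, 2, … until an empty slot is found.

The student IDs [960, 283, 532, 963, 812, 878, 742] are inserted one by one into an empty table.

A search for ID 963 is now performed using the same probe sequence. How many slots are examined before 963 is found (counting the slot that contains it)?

Insert 960: h=8, slot 8 empty → index 8.
Insert 283: h=11, slot 11 empty → index 11.
Insert 532: h=5, slot 5 empty → index 5.
Insert 963: h=11, slot 11 occupied → index 12.
Insert 812: h=13, slot 13 empty → index 13.
Insert 878: h=11, slots 11,12,13 occupied → index 14.
Insert 742: h=11, slots 11,12,13,14 occupied → index 15.
Table: [., ., ., ., ., 532, ., ., 960, ., ., 283, 963, 812, 878, 742, .]
Lookup 963: h=11, probe 11,12 → found at 12.

2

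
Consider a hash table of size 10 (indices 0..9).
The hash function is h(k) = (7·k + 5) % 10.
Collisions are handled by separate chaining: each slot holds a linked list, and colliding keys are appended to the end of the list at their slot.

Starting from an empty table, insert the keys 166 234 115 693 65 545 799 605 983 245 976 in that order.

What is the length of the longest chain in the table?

5

Insert 166: h=7, bucket 7 empty -> new chain.
Insert 234: h=3, bucket 3 empty -> new chain.
Insert 115: h=0, bucket 0 empty -> new chain.
Insert 693: h=6, bucket 6 empty -> new chain.
Insert 65: h=0, bucket 0 nonempty -> append to chain.
Insert 545: h=0, bucket 0 nonempty -> append to chain.
Insert 799: h=8, bucket 8 empty -> new chain.
Insert 605: h=0, bucket 0 nonempty -> append to chain.
Insert 983: h=6, bucket 6 nonempty -> append to chain.
Insert 245: h=0, bucket 0 nonempty -> append to chain.
Insert 976: h=7, bucket 7 nonempty -> append to chain.
Final buckets:
0: 115 -> 65 -> 545 -> 605 -> 245
1: —
2: —
3: 234
4: —
5: —
6: 693 -> 983
7: 166 -> 976
8: 799
9: —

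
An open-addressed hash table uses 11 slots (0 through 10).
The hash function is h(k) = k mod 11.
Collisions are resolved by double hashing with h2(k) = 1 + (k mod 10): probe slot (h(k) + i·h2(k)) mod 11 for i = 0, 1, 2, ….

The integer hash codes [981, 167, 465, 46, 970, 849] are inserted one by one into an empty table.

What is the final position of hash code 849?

Insert 981: h=2, slot 2 empty -> index 2.
Insert 167: h=2, h2=8, slot 2 occupied -> index 10.
Insert 465: h=3, slot 3 empty -> index 3.
Insert 46: h=2, h2=7, slot 2 occupied -> index 9.
Insert 970: h=2, h2=1, slots 2,3 occupied -> index 4.
Insert 849: h=2, h2=10, slot 2 occupied -> index 1.
Table: [_, 849, 981, 465, 970, _, _, _, _, 46, 167]

1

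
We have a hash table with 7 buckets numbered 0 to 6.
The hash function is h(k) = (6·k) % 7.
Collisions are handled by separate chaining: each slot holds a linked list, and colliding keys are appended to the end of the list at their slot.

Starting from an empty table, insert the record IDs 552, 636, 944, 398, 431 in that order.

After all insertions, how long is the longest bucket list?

Insert 552: h=1, bucket 1 empty → new chain.
Insert 636: h=1, bucket 1 nonempty → append to chain.
Insert 944: h=1, bucket 1 nonempty → append to chain.
Insert 398: h=1, bucket 1 nonempty → append to chain.
Insert 431: h=3, bucket 3 empty → new chain.
Final buckets:
0: -
1: 552 -> 636 -> 944 -> 398
2: -
3: 431
4: -
5: -
6: -

4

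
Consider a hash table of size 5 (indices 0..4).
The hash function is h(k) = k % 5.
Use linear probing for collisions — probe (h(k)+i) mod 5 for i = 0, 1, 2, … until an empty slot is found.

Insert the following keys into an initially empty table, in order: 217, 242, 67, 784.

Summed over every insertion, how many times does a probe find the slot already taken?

4

217 hashes to 2; slot 2 is free → place at 2.
242 hashes to 2; 2 taken → place at 3.
67 hashes to 2; 2,3 taken → place at 4.
784 hashes to 4; 4 taken → place at 0.
Table: [784, ., 217, 242, 67]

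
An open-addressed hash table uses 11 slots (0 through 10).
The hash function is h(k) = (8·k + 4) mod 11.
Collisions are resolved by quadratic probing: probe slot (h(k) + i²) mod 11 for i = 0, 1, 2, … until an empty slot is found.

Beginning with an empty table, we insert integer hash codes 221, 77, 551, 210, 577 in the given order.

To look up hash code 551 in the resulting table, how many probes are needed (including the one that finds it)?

Insert 221: h=1, slot 1 empty => index 1.
Insert 77: h=4, slot 4 empty => index 4.
Insert 551: h=1, slot 1 occupied => index 2.
Insert 210: h=1, slots 1,2 occupied => index 5.
Insert 577: h=0, slot 0 empty => index 0.
Table: [577, 221, 551, —, 77, 210, —, —, —, —, —]
Lookup 551: h=1, probe 1,2 → found at 2.

2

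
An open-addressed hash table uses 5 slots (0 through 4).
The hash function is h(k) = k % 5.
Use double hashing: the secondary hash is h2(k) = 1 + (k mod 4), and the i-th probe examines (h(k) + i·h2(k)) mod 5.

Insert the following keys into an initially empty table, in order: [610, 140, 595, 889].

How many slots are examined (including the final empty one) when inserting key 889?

610 hashes to 0; slot 0 is free -> place at 0.
140 hashes to 0, h2=1; 0 taken -> place at 1.
595 hashes to 0, h2=4; 0 taken -> place at 4.
889 hashes to 4, h2=2; 4,1 taken -> place at 3.
Table: [610, 140, -, 889, 595]

3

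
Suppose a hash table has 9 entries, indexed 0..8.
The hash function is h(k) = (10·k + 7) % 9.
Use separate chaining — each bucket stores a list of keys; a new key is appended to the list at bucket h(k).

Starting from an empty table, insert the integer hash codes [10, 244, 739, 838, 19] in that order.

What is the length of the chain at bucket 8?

Insert 10: h=8, bucket 8 empty → new chain.
Insert 244: h=8, bucket 8 nonempty → append to chain.
Insert 739: h=8, bucket 8 nonempty → append to chain.
Insert 838: h=8, bucket 8 nonempty → append to chain.
Insert 19: h=8, bucket 8 nonempty → append to chain.
Final buckets:
0: -
1: -
2: -
3: -
4: -
5: -
6: -
7: -
8: 10 -> 244 -> 739 -> 838 -> 19

5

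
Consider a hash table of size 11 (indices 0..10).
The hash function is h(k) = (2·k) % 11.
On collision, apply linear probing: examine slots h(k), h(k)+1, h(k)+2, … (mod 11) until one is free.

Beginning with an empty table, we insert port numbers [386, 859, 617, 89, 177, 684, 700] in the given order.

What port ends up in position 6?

386 hashes to 2; slot 2 is free -> place at 2.
859 hashes to 2; 2 taken -> place at 3.
617 hashes to 2; 2,3 taken -> place at 4.
89 hashes to 2; 2,3,4 taken -> place at 5.
177 hashes to 2; 2,3,4,5 taken -> place at 6.
684 hashes to 4; 4,5,6 taken -> place at 7.
700 hashes to 3; 3,4,5,6,7 taken -> place at 8.
Table: [∅, ∅, 386, 859, 617, 89, 177, 684, 700, ∅, ∅]

177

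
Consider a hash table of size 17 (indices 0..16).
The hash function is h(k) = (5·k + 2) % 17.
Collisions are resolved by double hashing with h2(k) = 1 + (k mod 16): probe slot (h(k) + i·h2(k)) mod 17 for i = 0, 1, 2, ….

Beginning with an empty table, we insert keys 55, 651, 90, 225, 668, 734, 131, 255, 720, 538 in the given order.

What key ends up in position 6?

Insert 55: h=5, slot 5 empty → index 5.
Insert 651: h=10, slot 10 empty → index 10.
Insert 90: h=10, h2=11, slot 10 occupied → index 4.
Insert 225: h=5, h2=2, slot 5 occupied → index 7.
Insert 668: h=10, h2=13, slot 10 occupied → index 6.
Insert 734: h=0, slot 0 empty → index 0.
Insert 131: h=11, slot 11 empty → index 11.
Insert 255: h=2, slot 2 empty → index 2.
Insert 720: h=15, slot 15 empty → index 15.
Insert 538: h=6, h2=11, slots 6,0,11,5 occupied → index 16.
Table: [734, ., 255, ., 90, 55, 668, 225, ., ., 651, 131, ., ., ., 720, 538]

668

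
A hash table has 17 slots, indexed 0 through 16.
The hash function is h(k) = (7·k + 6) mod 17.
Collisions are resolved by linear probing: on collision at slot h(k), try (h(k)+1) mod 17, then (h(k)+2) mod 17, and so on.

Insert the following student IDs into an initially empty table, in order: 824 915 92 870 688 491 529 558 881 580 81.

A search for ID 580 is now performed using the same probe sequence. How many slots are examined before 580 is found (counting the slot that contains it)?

824: h=11 → slot 11
915: h=2 → slot 2
92: h=4 → slot 4
870: h=10 → slot 10
688: h=11, probe 11,12 → slot 12
491: h=9 → slot 9
529: h=3 → slot 3
558: h=2, probe 2,3,4,5 → slot 5
881: h=2, probe 2,3,4,5,6 → slot 6
580: h=3, probe 3,4,5,6,7 → slot 7
81: h=12, probe 12,13 → slot 13
Table: [-, -, 915, 529, 92, 558, 881, 580, -, 491, 870, 824, 688, 81, -, -, -]
Lookup 580: h=3, probe 3,4,5,6,7 → found at 7.

5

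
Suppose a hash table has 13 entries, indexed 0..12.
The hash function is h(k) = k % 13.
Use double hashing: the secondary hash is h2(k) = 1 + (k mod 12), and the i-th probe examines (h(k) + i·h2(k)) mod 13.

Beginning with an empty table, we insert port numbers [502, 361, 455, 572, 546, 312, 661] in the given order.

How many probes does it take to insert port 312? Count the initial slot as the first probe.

Insert 502: h=8, slot 8 empty → index 8.
Insert 361: h=10, slot 10 empty → index 10.
Insert 455: h=0, slot 0 empty → index 0.
Insert 572: h=0, h2=9, slot 0 occupied → index 9.
Insert 546: h=0, h2=7, slot 0 occupied → index 7.
Insert 312: h=0, h2=1, slot 0 occupied → index 1.
Insert 661: h=11, slot 11 empty → index 11.
Table: [455, 312, -, -, -, -, -, 546, 502, 572, 361, 661, -]

2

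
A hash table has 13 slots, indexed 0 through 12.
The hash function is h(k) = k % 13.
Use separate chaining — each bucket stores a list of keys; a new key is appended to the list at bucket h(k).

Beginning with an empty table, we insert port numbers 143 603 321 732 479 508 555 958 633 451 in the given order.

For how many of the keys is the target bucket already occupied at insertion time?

143 → bucket 0
603 → bucket 5
321 → bucket 9
732 → bucket 4
479 → bucket 11
508 → bucket 1
555 → bucket 9 (collision)
958 → bucket 9 (collision)
633 → bucket 9 (collision)
451 → bucket 9 (collision)
Final buckets:
0: 143
1: 508
2: _
3: _
4: 732
5: 603
6: _
7: _
8: _
9: 321 -> 555 -> 958 -> 633 -> 451
10: _
11: 479
12: _

4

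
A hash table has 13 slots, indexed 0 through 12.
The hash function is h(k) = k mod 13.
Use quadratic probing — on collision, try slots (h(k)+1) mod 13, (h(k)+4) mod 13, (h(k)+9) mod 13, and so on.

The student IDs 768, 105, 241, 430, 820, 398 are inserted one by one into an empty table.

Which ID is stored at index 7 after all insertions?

241

768: h=1 → slot 1
105: h=1, probe 1,2 → slot 2
241: h=7 → slot 7
430: h=1, probe 1,2,5 → slot 5
820: h=1, probe 1,2,5,10 → slot 10
398: h=8 → slot 8
Table: [., 768, 105, ., ., 430, ., 241, 398, ., 820, ., .]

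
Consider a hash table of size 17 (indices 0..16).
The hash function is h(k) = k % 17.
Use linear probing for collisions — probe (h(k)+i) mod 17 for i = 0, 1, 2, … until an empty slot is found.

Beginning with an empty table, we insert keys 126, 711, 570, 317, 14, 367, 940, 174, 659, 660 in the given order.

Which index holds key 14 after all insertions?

15

Insert 126: h=7, slot 7 empty => index 7.
Insert 711: h=14, slot 14 empty => index 14.
Insert 570: h=9, slot 9 empty => index 9.
Insert 317: h=11, slot 11 empty => index 11.
Insert 14: h=14, slot 14 occupied => index 15.
Insert 367: h=10, slot 10 empty => index 10.
Insert 940: h=5, slot 5 empty => index 5.
Insert 174: h=4, slot 4 empty => index 4.
Insert 659: h=13, slot 13 empty => index 13.
Insert 660: h=14, slots 14,15 occupied => index 16.
Table: [., ., ., ., 174, 940, ., 126, ., 570, 367, 317, ., 659, 711, 14, 660]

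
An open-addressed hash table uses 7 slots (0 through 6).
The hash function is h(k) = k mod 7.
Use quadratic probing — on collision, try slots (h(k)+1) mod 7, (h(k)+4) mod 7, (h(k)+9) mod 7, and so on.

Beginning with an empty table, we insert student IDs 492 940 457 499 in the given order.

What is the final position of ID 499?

492: h=2 => slot 2
940: h=2, probe 2,3 => slot 3
457: h=2, probe 2,3,6 => slot 6
499: h=2, probe 2,3,6,4 => slot 4
Table: [_, _, 492, 940, 499, _, 457]

4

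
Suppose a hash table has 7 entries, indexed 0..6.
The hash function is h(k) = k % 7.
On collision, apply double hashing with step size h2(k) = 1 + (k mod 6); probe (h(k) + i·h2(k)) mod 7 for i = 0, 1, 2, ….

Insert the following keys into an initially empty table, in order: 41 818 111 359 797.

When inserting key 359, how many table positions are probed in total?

41 hashes to 6; slot 6 is free -> place at 6.
818 hashes to 6, h2=3; 6 taken -> place at 2.
111 hashes to 6, h2=4; 6 taken -> place at 3.
359 hashes to 2, h2=6; 2 taken -> place at 1.
797 hashes to 6, h2=6; 6 taken -> place at 5.
Table: [_, 359, 818, 111, _, 797, 41]

2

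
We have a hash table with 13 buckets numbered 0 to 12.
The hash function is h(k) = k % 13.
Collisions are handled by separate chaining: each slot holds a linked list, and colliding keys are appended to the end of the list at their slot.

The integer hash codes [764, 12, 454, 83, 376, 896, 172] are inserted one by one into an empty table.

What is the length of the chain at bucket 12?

4

764 → bucket 10
12 → bucket 12
454 → bucket 12 (collision)
83 → bucket 5
376 → bucket 12 (collision)
896 → bucket 12 (collision)
172 → bucket 3
Final buckets:
0: ∅
1: ∅
2: ∅
3: 172
4: ∅
5: 83
6: ∅
7: ∅
8: ∅
9: ∅
10: 764
11: ∅
12: 12 -> 454 -> 376 -> 896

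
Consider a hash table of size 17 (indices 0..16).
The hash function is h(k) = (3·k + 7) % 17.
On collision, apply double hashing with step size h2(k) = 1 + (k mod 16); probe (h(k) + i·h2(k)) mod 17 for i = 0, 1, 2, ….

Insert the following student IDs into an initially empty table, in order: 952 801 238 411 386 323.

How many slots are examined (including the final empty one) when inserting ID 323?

952 hashes to 7; slot 7 is free -> place at 7.
801 hashes to 13; slot 13 is free -> place at 13.
238 hashes to 7, h2=15; 7 taken -> place at 5.
411 hashes to 16; slot 16 is free -> place at 16.
386 hashes to 9; slot 9 is free -> place at 9.
323 hashes to 7, h2=4; 7 taken -> place at 11.
Table: [-, -, -, -, -, 238, -, 952, -, 386, -, 323, -, 801, -, -, 411]

2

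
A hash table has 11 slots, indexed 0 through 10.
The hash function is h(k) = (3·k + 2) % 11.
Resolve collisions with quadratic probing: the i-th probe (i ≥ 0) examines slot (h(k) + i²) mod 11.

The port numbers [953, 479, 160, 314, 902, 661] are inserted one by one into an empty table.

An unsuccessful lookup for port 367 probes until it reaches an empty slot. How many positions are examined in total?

2

953: h=1 → slot 1
479: h=9 → slot 9
160: h=9, probe 9,10 → slot 10
314: h=9, probe 9,10,2 → slot 2
902: h=2, probe 2,3 → slot 3
661: h=5 → slot 5
Table: [—, 953, 314, 902, —, 661, —, —, —, 479, 160]
Lookup 367: h=3, probe 3,4 → slot 4 empty, not found.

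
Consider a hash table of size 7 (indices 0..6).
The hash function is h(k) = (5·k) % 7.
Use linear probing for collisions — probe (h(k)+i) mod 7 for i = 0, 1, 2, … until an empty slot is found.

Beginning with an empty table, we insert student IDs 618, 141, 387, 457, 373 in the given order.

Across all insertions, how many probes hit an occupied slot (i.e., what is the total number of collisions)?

618: h=3 => slot 3
141: h=5 => slot 5
387: h=3, probe 3,4 => slot 4
457: h=3, probe 3,4,5,6 => slot 6
373: h=3, probe 3,4,5,6,0 => slot 0
Table: [373, _, _, 618, 387, 141, 457]

8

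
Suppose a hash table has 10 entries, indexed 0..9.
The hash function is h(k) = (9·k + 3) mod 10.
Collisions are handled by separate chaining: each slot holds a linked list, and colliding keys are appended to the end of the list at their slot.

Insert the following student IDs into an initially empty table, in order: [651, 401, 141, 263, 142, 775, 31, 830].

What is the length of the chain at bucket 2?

4

651 → bucket 2
401 → bucket 2 (collision)
141 → bucket 2 (collision)
263 → bucket 0
142 → bucket 1
775 → bucket 8
31 → bucket 2 (collision)
830 → bucket 3
Final buckets:
0: 263
1: 142
2: 651 -> 401 -> 141 -> 31
3: 830
4: .
5: .
6: .
7: .
8: 775
9: .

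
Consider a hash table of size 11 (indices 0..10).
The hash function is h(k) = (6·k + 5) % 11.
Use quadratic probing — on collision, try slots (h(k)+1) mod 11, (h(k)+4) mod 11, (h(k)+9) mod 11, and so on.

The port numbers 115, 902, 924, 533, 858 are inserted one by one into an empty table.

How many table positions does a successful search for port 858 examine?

Insert 115: h=2, slot 2 empty -> index 2.
Insert 902: h=5, slot 5 empty -> index 5.
Insert 924: h=5, slot 5 occupied -> index 6.
Insert 533: h=2, slot 2 occupied -> index 3.
Insert 858: h=5, slots 5,6 occupied -> index 9.
Table: [_, _, 115, 533, _, 902, 924, _, _, 858, _]
Lookup 858: h=5, probe 5,6,9 → found at 9.

3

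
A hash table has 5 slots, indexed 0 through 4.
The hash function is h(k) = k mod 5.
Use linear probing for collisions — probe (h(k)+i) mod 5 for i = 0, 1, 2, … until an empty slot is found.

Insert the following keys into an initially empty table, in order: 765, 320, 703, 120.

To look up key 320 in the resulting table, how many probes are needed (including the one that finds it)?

765: h=0 => slot 0
320: h=0, probe 0,1 => slot 1
703: h=3 => slot 3
120: h=0, probe 0,1,2 => slot 2
Table: [765, 320, 120, 703, -]
Lookup 320: h=0, probe 0,1 → found at 1.

2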